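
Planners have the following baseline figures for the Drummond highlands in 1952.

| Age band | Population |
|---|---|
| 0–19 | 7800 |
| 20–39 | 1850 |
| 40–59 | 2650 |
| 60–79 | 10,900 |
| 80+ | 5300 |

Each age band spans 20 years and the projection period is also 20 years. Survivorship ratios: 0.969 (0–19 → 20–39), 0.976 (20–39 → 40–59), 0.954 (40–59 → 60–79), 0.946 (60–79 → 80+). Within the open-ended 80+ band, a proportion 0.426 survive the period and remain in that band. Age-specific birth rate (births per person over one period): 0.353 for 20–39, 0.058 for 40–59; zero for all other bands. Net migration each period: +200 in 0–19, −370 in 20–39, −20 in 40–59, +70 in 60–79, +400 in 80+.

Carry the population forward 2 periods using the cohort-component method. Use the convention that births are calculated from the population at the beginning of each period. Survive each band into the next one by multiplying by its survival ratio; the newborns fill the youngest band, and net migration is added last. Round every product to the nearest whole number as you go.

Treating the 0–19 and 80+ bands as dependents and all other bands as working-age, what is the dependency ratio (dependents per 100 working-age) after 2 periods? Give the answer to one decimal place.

119.7

Period 1.
Births: 1850 * 0.353 = 653 ; 2650 * 0.058 = 154 → total 807
20–39: 7800 * 0.969 = 7558
40–59: 1850 * 0.976 = 1806
60–79: 2650 * 0.954 = 2528
80+: 10900 * 0.946 + 5300 * 0.426 = 10311 + 2258 = 12569
Net migration: 0–19 + 200 → 1007; 20–39 − 370 → 7188; 40–59 − 20 → 1786; 60–79 + 70 → 2598; 80+ + 400 → 12969
End of period: [1007, 7188, 1786, 2598, 12969]
Period 2.
Births: 7188 * 0.353 = 2537 ; 1786 * 0.058 = 104 → total 2641
20–39: 1007 * 0.969 = 976
40–59: 7188 * 0.976 = 7015
60–79: 1786 * 0.954 = 1704
80+: 2598 * 0.946 + 12969 * 0.426 = 2458 + 5525 = 7983
Net migration: 0–19 + 200 → 2841; 20–39 − 370 → 606; 40–59 − 20 → 6995; 60–79 + 70 → 1774; 80+ + 400 → 8383
End of period: [2841, 606, 6995, 1774, 8383]
Dependents (band 0–19 + band 80+) = 2841 + 8383 = 11224; working-age = 9375; ratio = 11224/9375 × 100 = 119.7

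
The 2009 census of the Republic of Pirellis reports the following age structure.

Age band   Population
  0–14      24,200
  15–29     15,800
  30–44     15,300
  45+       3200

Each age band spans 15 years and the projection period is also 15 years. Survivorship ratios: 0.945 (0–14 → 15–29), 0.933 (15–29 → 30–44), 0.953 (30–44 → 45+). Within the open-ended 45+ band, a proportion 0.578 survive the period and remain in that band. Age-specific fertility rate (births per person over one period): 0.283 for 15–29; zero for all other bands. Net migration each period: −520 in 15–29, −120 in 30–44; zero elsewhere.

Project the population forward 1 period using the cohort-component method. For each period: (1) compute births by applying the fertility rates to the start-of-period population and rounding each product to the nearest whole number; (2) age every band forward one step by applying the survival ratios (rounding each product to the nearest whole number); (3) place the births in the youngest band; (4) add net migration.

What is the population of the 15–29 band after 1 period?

22349

Period 1:
Births: 15800 * 0.283 = 4471
15–29: 24200 * 0.945 = 22869
30–44: 15800 * 0.933 = 14741
45+: 15300 * 0.953 + 3200 * 0.578 = 14581 + 1850 = 16431
Net migration: 15–29 − 520 → 22349; 30–44 − 120 → 14621
End of period: [4471, 22349, 14621, 16431]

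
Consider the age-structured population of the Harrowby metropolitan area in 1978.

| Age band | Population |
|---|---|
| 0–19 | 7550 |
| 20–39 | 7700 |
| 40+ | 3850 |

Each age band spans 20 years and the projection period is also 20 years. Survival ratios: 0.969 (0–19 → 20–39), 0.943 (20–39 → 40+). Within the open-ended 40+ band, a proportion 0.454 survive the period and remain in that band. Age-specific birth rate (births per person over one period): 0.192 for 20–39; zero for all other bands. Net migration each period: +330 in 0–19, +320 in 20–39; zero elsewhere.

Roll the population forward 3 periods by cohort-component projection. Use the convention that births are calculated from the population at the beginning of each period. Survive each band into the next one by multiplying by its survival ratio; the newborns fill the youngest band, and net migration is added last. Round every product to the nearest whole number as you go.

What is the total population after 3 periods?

Call the bands 1 to 3, youngest first.
Period 1.
Births: 7700 × 0.192 = 1478
Band 2: 7550 × 0.969 = 7316
Band 3: 7700 × 0.943 + 3850 × 0.454 = 7261 + 1748 = 9009
Net migration: Band 1 + 330 → 1808; Band 2 + 320 → 7636
→ [1808, 7636, 9009]
Period 2.
Births: 7636 × 0.192 = 1466
Band 2: 1808 × 0.969 = 1752
Band 3: 7636 × 0.943 + 9009 × 0.454 = 7201 + 4090 = 11291
Net migration: Band 1 + 330 → 1796; Band 2 + 320 → 2072
→ [1796, 2072, 11291]
Period 3.
Births: 2072 × 0.192 = 398
Band 2: 1796 × 0.969 = 1740
Band 3: 2072 × 0.943 + 11291 × 0.454 = 1954 + 5126 = 7080
Net migration: Band 1 + 330 → 728; Band 2 + 320 → 2060
→ [728, 2060, 7080]
Total after period 3: 728 + 2060 + 7080 = 9868

9868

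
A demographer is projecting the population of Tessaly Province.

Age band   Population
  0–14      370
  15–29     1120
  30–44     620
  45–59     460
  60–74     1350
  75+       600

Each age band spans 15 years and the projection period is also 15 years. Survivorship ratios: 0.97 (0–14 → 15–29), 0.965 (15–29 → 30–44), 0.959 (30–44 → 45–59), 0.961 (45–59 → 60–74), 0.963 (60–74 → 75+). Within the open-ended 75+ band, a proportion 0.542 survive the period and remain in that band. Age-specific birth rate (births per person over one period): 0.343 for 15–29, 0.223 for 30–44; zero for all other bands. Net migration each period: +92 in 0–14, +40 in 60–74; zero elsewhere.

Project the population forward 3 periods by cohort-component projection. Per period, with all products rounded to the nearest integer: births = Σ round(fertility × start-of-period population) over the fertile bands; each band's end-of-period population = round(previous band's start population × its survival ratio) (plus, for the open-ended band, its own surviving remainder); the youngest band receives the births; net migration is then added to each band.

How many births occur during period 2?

364

Call the bands 1 to 6, youngest first.
After projecting period 1:
Births: 1120 × 0.343 = 384 ; 620 × 0.223 = 138 → total 522
Band 2: 370 × 0.97 = 359
Band 3: 1120 × 0.965 = 1081
Band 4: 620 × 0.959 = 595
Band 5: 460 × 0.961 = 442
Band 6: 1350 × 0.963 + 600 × 0.542 = 1300 + 325 = 1625
Net migration: Band 1 + 92 → 614; Band 5 + 40 → 482
Population now: 0–14=614, 15–29=359, 30–44=1081, 45–59=595, 60–74=482, 75+=1625
After projecting period 2:
Births: 359 × 0.343 = 123 ; 1081 × 0.223 = 241 → total 364
Band 2: 614 × 0.97 = 596
Band 3: 359 × 0.965 = 346
Band 4: 1081 × 0.959 = 1037
Band 5: 595 × 0.961 = 572
Band 6: 482 × 0.963 + 1625 × 0.542 = 464 + 881 = 1345
Net migration: Band 1 + 92 → 456; Band 5 + 40 → 612
Population now: 0–14=456, 15–29=596, 30–44=346, 45–59=1037, 60–74=612, 75+=1345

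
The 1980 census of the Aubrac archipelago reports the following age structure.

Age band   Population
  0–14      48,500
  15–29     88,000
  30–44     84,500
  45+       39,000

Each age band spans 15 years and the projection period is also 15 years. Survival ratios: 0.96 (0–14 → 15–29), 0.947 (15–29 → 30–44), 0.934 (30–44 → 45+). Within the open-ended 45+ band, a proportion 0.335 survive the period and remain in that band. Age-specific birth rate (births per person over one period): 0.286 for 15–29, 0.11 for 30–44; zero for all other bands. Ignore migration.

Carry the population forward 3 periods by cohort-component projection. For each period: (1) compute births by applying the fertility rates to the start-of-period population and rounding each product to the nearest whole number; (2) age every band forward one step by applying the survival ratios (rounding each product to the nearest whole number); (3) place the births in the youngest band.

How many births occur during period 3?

14312

[period 1]
Births: 88000 × 0.286 = 25168, 84500 × 0.11 = 9295 → total 34463
15–29: 48500 × 0.96 = 46560
30–44: 88000 × 0.947 = 83336
45+: 84500 × 0.934 + 39000 × 0.335 = 78923 + 13065 = 91988
→ [34463, 46560, 83336, 91988]
[period 2]
Births: 46560 × 0.286 = 13316, 83336 × 0.11 = 9167 → total 22483
15–29: 34463 × 0.96 = 33084
30–44: 46560 × 0.947 = 44092
45+: 83336 × 0.934 + 91988 × 0.335 = 77836 + 30816 = 108652
→ [22483, 33084, 44092, 108652]
[period 3]
Births: 33084 × 0.286 = 9462, 44092 × 0.11 = 4850 → total 14312
15–29: 22483 × 0.96 = 21584
30–44: 33084 × 0.947 = 31331
45+: 44092 × 0.934 + 108652 × 0.335 = 41182 + 36398 = 77580
→ [14312, 21584, 31331, 77580]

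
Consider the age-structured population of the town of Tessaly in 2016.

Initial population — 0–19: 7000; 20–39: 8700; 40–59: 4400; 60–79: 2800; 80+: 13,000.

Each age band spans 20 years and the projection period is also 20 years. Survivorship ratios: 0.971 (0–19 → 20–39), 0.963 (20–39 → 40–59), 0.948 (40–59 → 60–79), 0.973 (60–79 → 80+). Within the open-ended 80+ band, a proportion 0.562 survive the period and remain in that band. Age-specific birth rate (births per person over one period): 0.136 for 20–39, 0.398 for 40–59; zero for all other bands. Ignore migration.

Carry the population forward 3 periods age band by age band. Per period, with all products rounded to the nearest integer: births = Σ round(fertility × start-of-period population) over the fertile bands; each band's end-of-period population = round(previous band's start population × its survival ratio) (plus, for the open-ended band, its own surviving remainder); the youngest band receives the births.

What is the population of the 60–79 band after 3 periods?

6206

— Period 1 —
Births: 8700 * 0.136 = 1183, 4400 * 0.398 = 1751 → 2934
20–39: 7000 * 0.971 = 6797
40–59: 8700 * 0.963 = 8378
60–79: 4400 * 0.948 = 4171
80+: 2800 * 0.973 + 13000 * 0.562 = 2724 + 7306 = 10030
Giving 2934 / 6797 / 8378 / 4171 / 10030.
— Period 2 —
Births: 6797 * 0.136 = 924, 8378 * 0.398 = 3334 → 4258
20–39: 2934 * 0.971 = 2849
40–59: 6797 * 0.963 = 6546
60–79: 8378 * 0.948 = 7942
80+: 4171 * 0.973 + 10030 * 0.562 = 4058 + 5637 = 9695
Giving 4258 / 2849 / 6546 / 7942 / 9695.
— Period 3 —
Births: 2849 * 0.136 = 387, 6546 * 0.398 = 2605 → 2992
20–39: 4258 * 0.971 = 4135
40–59: 2849 * 0.963 = 2744
60–79: 6546 * 0.948 = 6206
80+: 7942 * 0.973 + 9695 * 0.562 = 7728 + 5449 = 13177
Giving 2992 / 4135 / 2744 / 6206 / 13177.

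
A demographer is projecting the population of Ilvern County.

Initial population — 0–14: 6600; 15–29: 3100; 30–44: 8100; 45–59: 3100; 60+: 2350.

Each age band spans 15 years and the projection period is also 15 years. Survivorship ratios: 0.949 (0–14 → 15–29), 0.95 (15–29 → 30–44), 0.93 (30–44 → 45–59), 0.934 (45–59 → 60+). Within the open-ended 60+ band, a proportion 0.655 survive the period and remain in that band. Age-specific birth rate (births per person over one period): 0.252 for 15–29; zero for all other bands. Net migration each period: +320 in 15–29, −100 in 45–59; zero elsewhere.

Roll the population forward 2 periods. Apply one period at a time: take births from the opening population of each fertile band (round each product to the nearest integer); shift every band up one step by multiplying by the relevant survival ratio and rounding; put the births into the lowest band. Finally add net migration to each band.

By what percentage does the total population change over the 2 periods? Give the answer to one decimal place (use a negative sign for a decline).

-7.7

Period 1.
Births: 3100 × 0.252 = 781
15–29: 6600 × 0.949 = 6263
30–44: 3100 × 0.95 = 2945
45–59: 8100 × 0.93 = 7533
60+: 3100 × 0.934 + 2350 × 0.655 = 2895 + 1539 = 4434
Net migration: 15–29 + 320 → 6583; 45–59 − 100 → 7433
End of period: [781, 6583, 2945, 7433, 4434]
Period 2.
Births: 6583 × 0.252 = 1659
15–29: 781 × 0.949 = 741
30–44: 6583 × 0.95 = 6254
45–59: 2945 × 0.93 = 2739
60+: 7433 × 0.934 + 4434 × 0.655 = 6942 + 2904 = 9846
Net migration: 15–29 + 320 → 1061; 45–59 − 100 → 2639
End of period: [1659, 1061, 6254, 2639, 9846]
Total: 23250 → 21459; change = -1791; percentage change = -7.7%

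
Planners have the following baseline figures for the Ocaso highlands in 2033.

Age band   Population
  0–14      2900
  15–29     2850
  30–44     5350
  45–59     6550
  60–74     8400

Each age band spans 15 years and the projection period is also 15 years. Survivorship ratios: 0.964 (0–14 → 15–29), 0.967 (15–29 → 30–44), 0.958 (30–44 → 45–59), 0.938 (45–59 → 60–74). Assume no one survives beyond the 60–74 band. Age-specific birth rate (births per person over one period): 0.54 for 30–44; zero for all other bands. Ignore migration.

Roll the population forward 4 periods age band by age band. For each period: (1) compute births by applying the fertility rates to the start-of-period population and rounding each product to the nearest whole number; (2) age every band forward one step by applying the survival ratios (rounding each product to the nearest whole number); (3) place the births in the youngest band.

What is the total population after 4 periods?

9257

After projecting period 1:
Births: 5350 * 0.54 = 2889
15–29: 2900 * 0.964 = 2796
30–44: 2850 * 0.967 = 2756
45–59: 5350 * 0.958 = 5125
60–74: 6550 * 0.938 = 6144
Giving 2889 / 2796 / 2756 / 5125 / 6144.
After projecting period 2:
Births: 2756 * 0.54 = 1488
15–29: 2889 * 0.964 = 2785
30–44: 2796 * 0.967 = 2704
45–59: 2756 * 0.958 = 2640
60–74: 5125 * 0.938 = 4807
Giving 1488 / 2785 / 2704 / 2640 / 4807.
After projecting period 3:
Births: 2704 * 0.54 = 1460
15–29: 1488 * 0.964 = 1434
30–44: 2785 * 0.967 = 2693
45–59: 2704 * 0.958 = 2590
60–74: 2640 * 0.938 = 2476
Giving 1460 / 1434 / 2693 / 2590 / 2476.
After projecting period 4:
Births: 2693 * 0.54 = 1454
15–29: 1460 * 0.964 = 1407
30–44: 1434 * 0.967 = 1387
45–59: 2693 * 0.958 = 2580
60–74: 2590 * 0.938 = 2429
Giving 1454 / 1407 / 1387 / 2580 / 2429.
Total after period 4: 1454 + 1407 + 1387 + 2580 + 2429 = 9257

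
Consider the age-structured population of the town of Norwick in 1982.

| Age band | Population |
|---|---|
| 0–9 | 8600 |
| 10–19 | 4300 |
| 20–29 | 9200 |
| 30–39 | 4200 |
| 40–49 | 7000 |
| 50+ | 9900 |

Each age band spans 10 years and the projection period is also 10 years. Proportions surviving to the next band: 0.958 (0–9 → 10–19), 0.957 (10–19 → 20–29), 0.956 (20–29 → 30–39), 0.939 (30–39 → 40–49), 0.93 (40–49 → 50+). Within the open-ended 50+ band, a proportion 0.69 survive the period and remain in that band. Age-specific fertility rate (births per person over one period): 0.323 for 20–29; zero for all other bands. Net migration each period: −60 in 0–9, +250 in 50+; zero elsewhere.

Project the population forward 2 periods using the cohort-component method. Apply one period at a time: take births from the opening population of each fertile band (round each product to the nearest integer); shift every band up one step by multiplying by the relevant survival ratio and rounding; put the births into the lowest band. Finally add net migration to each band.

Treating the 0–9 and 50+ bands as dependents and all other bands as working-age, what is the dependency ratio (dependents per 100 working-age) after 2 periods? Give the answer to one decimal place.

Period 1:
Births: 9200 * 0.323 = 2972
10–19: 8600 * 0.958 = 8239
20–29: 4300 * 0.957 = 4115
30–39: 9200 * 0.956 = 8795
40–49: 4200 * 0.939 = 3944
50+: 7000 * 0.93 + 9900 * 0.69 = 6510 + 6831 = 13341
Net migration: 0–9 − 60 → 2912; 50+ + 250 → 13591
Giving 2912 / 8239 / 4115 / 8795 / 3944 / 13591.
Period 2:
Births: 4115 * 0.323 = 1329
10–19: 2912 * 0.958 = 2790
20–29: 8239 * 0.957 = 7885
30–39: 4115 * 0.956 = 3934
40–49: 8795 * 0.939 = 8259
50+: 3944 * 0.93 + 13591 * 0.69 = 3668 + 9378 = 13046
Net migration: 0–9 − 60 → 1269; 50+ + 250 → 13296
Giving 1269 / 2790 / 7885 / 3934 / 8259 / 13296.
Dependents (band 0–9 + band 50+) = 1269 + 13296 = 14565; working-age = 22868; ratio = 14565/22868 × 100 = 63.7

63.7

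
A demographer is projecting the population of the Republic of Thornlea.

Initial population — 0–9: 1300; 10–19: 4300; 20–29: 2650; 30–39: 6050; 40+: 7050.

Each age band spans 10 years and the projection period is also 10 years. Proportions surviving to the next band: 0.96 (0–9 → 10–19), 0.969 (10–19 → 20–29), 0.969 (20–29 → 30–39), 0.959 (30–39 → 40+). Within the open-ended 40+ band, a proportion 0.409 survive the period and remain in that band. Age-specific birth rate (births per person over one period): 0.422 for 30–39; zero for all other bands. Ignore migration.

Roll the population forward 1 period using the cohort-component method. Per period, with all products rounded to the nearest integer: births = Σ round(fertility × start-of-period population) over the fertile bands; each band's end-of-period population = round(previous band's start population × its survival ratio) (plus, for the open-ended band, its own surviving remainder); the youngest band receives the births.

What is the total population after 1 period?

Period 1.
Births: 6050 × 0.422 = 2553
10–19: 1300 × 0.96 = 1248
20–29: 4300 × 0.969 = 4167
30–39: 2650 × 0.969 = 2568
40+: 6050 × 0.959 + 7050 × 0.409 = 5802 + 2883 = 8685
End of period: [2553, 1248, 4167, 2568, 8685]
Total after period 1: 2553 + 1248 + 4167 + 2568 + 8685 = 19221

19221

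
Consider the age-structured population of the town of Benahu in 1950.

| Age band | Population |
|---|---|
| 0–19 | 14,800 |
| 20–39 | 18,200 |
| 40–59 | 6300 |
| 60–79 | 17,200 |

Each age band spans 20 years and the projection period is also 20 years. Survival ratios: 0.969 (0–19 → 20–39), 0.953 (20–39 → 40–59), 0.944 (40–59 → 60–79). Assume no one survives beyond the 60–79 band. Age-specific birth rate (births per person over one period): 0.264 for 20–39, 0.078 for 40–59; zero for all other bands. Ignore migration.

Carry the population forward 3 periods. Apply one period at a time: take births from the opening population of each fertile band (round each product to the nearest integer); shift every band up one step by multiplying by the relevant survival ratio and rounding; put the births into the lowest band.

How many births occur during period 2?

[period 1]
Births: 18200 * 0.264 = 4805, 6300 * 0.078 = 491 → 5296
20–39: 14800 * 0.969 = 14341
40–59: 18200 * 0.953 = 17345
60–79: 6300 * 0.944 = 5947
→ [5296, 14341, 17345, 5947]
[period 2]
Births: 14341 * 0.264 = 3786, 17345 * 0.078 = 1353 → 5139
20–39: 5296 * 0.969 = 5132
40–59: 14341 * 0.953 = 13667
60–79: 17345 * 0.944 = 16374
→ [5139, 5132, 13667, 16374]

5139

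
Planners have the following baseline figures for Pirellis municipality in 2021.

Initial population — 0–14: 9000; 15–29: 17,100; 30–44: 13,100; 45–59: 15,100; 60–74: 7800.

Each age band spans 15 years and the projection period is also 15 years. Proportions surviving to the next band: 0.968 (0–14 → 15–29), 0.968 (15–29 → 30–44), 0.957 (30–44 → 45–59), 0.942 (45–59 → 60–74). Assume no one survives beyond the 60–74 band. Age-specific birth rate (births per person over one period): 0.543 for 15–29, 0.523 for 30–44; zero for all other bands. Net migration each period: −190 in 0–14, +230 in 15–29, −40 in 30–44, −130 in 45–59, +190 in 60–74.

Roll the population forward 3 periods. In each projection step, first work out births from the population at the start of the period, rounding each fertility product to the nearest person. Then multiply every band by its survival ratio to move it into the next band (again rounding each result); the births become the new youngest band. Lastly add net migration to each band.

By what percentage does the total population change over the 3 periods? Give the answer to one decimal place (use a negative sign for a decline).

Call the bands 1 to 5, youngest first.
After projecting period 1:
Births: 17100 * 0.543 = 9285  |  13100 * 0.523 = 6851 → 16136
Band 2: 9000 * 0.968 = 8712
Band 3: 17100 * 0.968 = 16553
Band 4: 13100 * 0.957 = 12537
Band 5: 15100 * 0.942 = 14224
Net migration: Band 1 − 190 → 15946; Band 2 + 230 → 8942; Band 3 − 40 → 16513; Band 4 − 130 → 12407; Band 5 + 190 → 14414
Giving 15946 / 8942 / 16513 / 12407 / 14414.
After projecting period 2:
Births: 8942 * 0.543 = 4856  |  16513 * 0.523 = 8636 → 13492
Band 2: 15946 * 0.968 = 15436
Band 3: 8942 * 0.968 = 8656
Band 4: 16513 * 0.957 = 15803
Band 5: 12407 * 0.942 = 11687
Net migration: Band 1 − 190 → 13302; Band 2 + 230 → 15666; Band 3 − 40 → 8616; Band 4 − 130 → 15673; Band 5 + 190 → 11877
Giving 13302 / 15666 / 8616 / 15673 / 11877.
After projecting period 3:
Births: 15666 * 0.543 = 8507  |  8616 * 0.523 = 4506 → 13013
Band 2: 13302 * 0.968 = 12876
Band 3: 15666 * 0.968 = 15165
Band 4: 8616 * 0.957 = 8246
Band 5: 15673 * 0.942 = 14764
Net migration: Band 1 − 190 → 12823; Band 2 + 230 → 13106; Band 3 − 40 → 15125; Band 4 − 130 → 8116; Band 5 + 190 → 14954
Giving 12823 / 13106 / 15125 / 8116 / 14954.
Total: 62100 → 64124; change = 2024; percentage change = 3.3%

3.3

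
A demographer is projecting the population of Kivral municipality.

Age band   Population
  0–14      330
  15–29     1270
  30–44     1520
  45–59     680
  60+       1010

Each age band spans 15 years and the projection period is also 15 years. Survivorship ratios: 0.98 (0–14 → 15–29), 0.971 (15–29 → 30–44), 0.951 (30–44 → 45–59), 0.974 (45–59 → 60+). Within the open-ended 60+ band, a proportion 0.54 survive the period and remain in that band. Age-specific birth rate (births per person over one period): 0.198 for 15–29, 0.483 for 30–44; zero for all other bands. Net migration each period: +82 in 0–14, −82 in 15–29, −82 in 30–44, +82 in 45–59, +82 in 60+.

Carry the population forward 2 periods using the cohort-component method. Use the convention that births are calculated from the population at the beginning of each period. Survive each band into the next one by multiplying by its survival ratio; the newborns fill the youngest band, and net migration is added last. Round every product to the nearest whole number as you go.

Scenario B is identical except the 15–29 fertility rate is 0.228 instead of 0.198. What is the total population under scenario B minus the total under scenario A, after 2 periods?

Let group 1 be 0–14 through group 5 = 60+.
[period 1]
Births: 1270 × 0.198 = 251, 1520 × 0.483 = 734 → 985
Group 2: 330 × 0.98 = 323
Group 3: 1270 × 0.971 = 1233
Group 4: 1520 × 0.951 = 1446
Group 5: 680 × 0.974 + 1010 × 0.54 = 662 + 545 = 1207
Net migration: Group 1 + 82 → 1067; Group 2 − 82 → 241; Group 3 − 82 → 1151; Group 4 + 82 → 1528; Group 5 + 82 → 1289
→ [1067, 241, 1151, 1528, 1289]
[period 2]
Births: 241 × 0.198 = 48, 1151 × 0.483 = 556 → 604
Group 2: 1067 × 0.98 = 1046
Group 3: 241 × 0.971 = 234
Group 4: 1151 × 0.951 = 1095
Group 5: 1528 × 0.974 + 1289 × 0.54 = 1488 + 696 = 2184
Net migration: Group 1 + 82 → 686; Group 2 − 82 → 964; Group 3 − 82 → 152; Group 4 + 82 → 1177; Group 5 + 82 → 2266
→ [686, 964, 152, 1177, 2266]
Scenario A total after 2 periods: 5245
Scenario B projection —
[period 1]
Births: 1270 × 0.228 = 290, 1520 × 0.483 = 734 → 1024
Group 2: 330 × 0.98 = 323
Group 3: 1270 × 0.971 = 1233
Group 4: 1520 × 0.951 = 1446
Group 5: 680 × 0.974 + 1010 × 0.54 = 662 + 545 = 1207
Net migration: Group 1 + 82 → 1106; Group 2 − 82 → 241; Group 3 − 82 → 1151; Group 4 + 82 → 1528; Group 5 + 82 → 1289
→ [1106, 241, 1151, 1528, 1289]
[period 2]
Births: 241 × 0.228 = 55, 1151 × 0.483 = 556 → 611
Group 2: 1106 × 0.98 = 1084
Group 3: 241 × 0.971 = 234
Group 4: 1151 × 0.951 = 1095
Group 5: 1528 × 0.974 + 1289 × 0.54 = 1488 + 696 = 2184
Net migration: Group 1 + 82 → 693; Group 2 − 82 → 1002; Group 3 − 82 → 152; Group 4 + 82 → 1177; Group 5 + 82 → 2266
→ [693, 1002, 152, 1177, 2266]
Scenario B total after 2 periods: 5290
Difference B − A = 5290 − 5245 = 45

45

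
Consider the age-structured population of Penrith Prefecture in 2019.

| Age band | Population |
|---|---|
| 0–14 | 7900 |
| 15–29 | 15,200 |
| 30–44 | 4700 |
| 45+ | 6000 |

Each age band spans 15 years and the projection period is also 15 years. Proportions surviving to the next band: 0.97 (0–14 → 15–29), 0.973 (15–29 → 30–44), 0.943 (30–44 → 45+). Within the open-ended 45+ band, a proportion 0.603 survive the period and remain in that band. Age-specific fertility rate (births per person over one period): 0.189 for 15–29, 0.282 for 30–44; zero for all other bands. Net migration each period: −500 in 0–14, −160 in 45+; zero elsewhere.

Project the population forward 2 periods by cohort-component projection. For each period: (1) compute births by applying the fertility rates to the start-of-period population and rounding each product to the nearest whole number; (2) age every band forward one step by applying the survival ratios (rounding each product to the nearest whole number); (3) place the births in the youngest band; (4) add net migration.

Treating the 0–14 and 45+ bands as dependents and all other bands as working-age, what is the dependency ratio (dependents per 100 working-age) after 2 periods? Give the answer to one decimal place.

Period 1:
Births: 15200 * 0.189 = 2873, 4700 * 0.282 = 1325 → total 4198
15–29: 7900 * 0.97 = 7663
30–44: 15200 * 0.973 = 14790
45+: 4700 * 0.943 + 6000 * 0.603 = 4432 + 3618 = 8050
Net migration: 0–14 − 500 → 3698; 45+ − 160 → 7890
Giving 3698 / 7663 / 14790 / 7890.
Period 2:
Births: 7663 * 0.189 = 1448, 14790 * 0.282 = 4171 → total 5619
15–29: 3698 * 0.97 = 3587
30–44: 7663 * 0.973 = 7456
45+: 14790 * 0.943 + 7890 * 0.603 = 13947 + 4758 = 18705
Net migration: 0–14 − 500 → 5119; 45+ − 160 → 18545
Giving 5119 / 3587 / 7456 / 18545.
Dependents (band 0–14 + band 45+) = 5119 + 18545 = 23664; working-age = 11043; ratio = 23664/11043 × 100 = 214.3

214.3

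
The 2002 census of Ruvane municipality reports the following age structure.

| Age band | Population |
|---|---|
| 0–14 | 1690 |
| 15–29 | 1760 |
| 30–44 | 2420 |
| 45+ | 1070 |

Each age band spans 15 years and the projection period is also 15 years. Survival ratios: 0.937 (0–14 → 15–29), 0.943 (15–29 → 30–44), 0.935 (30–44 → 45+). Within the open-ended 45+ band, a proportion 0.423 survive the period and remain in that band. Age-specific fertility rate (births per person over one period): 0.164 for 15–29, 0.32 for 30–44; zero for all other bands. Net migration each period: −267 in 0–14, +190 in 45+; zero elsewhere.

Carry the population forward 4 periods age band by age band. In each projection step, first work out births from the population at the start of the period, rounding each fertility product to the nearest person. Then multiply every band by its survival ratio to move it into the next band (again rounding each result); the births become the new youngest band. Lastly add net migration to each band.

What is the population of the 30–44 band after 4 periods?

(Bands numbered youngest = 1 to oldest = 4.)
Period 1:
Births: 1760 × 0.164 = 289  |  2420 × 0.32 = 774 → total 1063
Band 2: 1690 × 0.937 = 1584
Band 3: 1760 × 0.943 = 1660
Band 4: 2420 × 0.935 + 1070 × 0.423 = 2263 + 453 = 2716
Net migration: Band 1 − 267 → 796; Band 4 + 190 → 2906
End of period: [796, 1584, 1660, 2906]
Period 2:
Births: 1584 × 0.164 = 260  |  1660 × 0.32 = 531 → total 791
Band 2: 796 × 0.937 = 746
Band 3: 1584 × 0.943 = 1494
Band 4: 1660 × 0.935 + 2906 × 0.423 = 1552 + 1229 = 2781
Net migration: Band 1 − 267 → 524; Band 4 + 190 → 2971
End of period: [524, 746, 1494, 2971]
Period 3:
Births: 746 × 0.164 = 122  |  1494 × 0.32 = 478 → total 600
Band 2: 524 × 0.937 = 491
Band 3: 746 × 0.943 = 703
Band 4: 1494 × 0.935 + 2971 × 0.423 = 1397 + 1257 = 2654
Net migration: Band 1 − 267 → 333; Band 4 + 190 → 2844
End of period: [333, 491, 703, 2844]
Period 4:
Births: 491 × 0.164 = 81  |  703 × 0.32 = 225 → total 306
Band 2: 333 × 0.937 = 312
Band 3: 491 × 0.943 = 463
Band 4: 703 × 0.935 + 2844 × 0.423 = 657 + 1203 = 1860
Net migration: Band 1 − 267 → 39; Band 4 + 190 → 2050
End of period: [39, 312, 463, 2050]

463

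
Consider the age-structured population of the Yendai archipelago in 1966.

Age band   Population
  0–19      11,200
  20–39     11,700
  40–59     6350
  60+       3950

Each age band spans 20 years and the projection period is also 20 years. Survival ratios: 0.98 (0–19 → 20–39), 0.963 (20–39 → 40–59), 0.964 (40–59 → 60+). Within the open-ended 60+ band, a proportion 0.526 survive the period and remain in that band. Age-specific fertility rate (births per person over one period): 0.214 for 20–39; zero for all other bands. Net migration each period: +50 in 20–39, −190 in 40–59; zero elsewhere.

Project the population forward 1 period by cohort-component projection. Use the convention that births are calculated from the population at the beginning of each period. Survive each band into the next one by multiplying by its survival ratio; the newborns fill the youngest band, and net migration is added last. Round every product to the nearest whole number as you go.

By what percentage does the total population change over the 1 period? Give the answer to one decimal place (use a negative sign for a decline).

— Period 1 —
Births: 11700 × 0.214 = 2504
20–39: 11200 × 0.98 = 10976
40–59: 11700 × 0.963 = 11267
60+: 6350 × 0.964 + 3950 × 0.526 = 6121 + 2078 = 8199
Net migration: 20–39 + 50 → 11026; 40–59 − 190 → 11077
End of period: [2504, 11026, 11077, 8199]
Total: 33200 → 32806; change = -394; percentage change = -1.2%

-1.2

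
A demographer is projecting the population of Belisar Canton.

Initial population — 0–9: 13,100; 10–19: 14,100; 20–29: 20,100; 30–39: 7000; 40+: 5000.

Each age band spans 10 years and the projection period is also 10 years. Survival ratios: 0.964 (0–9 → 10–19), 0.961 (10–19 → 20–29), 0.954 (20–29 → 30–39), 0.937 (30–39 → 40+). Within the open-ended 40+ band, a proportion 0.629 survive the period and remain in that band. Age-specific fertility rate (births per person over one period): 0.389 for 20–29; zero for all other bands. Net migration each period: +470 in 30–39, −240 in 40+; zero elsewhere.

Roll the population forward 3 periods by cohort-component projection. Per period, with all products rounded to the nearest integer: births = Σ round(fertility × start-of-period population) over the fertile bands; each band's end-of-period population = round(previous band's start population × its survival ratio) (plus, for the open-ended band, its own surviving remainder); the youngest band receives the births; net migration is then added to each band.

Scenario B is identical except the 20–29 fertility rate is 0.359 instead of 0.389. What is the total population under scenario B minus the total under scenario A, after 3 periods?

Period 1:
Births: 20100 × 0.389 = 7819
10–19: 13100 × 0.964 = 12628
20–29: 14100 × 0.961 = 13550
30–39: 20100 × 0.954 = 19175
40+: 7000 × 0.937 + 5000 × 0.629 = 6559 + 3145 = 9704
Net migration: 30–39 + 470 → 19645; 40+ − 240 → 9464
→ [7819, 12628, 13550, 19645, 9464]
Period 2:
Births: 13550 × 0.389 = 5271
10–19: 7819 × 0.964 = 7538
20–29: 12628 × 0.961 = 12136
30–39: 13550 × 0.954 = 12927
40+: 19645 × 0.937 + 9464 × 0.629 = 18407 + 5953 = 24360
Net migration: 30–39 + 470 → 13397; 40+ − 240 → 24120
→ [5271, 7538, 12136, 13397, 24120]
Period 3:
Births: 12136 × 0.389 = 4721
10–19: 5271 × 0.964 = 5081
20–29: 7538 × 0.961 = 7244
30–39: 12136 × 0.954 = 11578
40+: 13397 × 0.937 + 24120 × 0.629 = 12553 + 15171 = 27724
Net migration: 30–39 + 470 → 12048; 40+ − 240 → 27484
→ [4721, 5081, 7244, 12048, 27484]
Scenario A total after 3 periods: 56578
Scenario B projection —
Period 1:
Births: 20100 × 0.359 = 7216
10–19: 13100 × 0.964 = 12628
20–29: 14100 × 0.961 = 13550
30–39: 20100 × 0.954 = 19175
40+: 7000 × 0.937 + 5000 × 0.629 = 6559 + 3145 = 9704
Net migration: 30–39 + 470 → 19645; 40+ − 240 → 9464
→ [7216, 12628, 13550, 19645, 9464]
Period 2:
Births: 13550 × 0.359 = 4864
10–19: 7216 × 0.964 = 6956
20–29: 12628 × 0.961 = 12136
30–39: 13550 × 0.954 = 12927
40+: 19645 × 0.937 + 9464 × 0.629 = 18407 + 5953 = 24360
Net migration: 30–39 + 470 → 13397; 40+ − 240 → 24120
→ [4864, 6956, 12136, 13397, 24120]
Period 3:
Births: 12136 × 0.359 = 4357
10–19: 4864 × 0.964 = 4689
20–29: 6956 × 0.961 = 6685
30–39: 12136 × 0.954 = 11578
40+: 13397 × 0.937 + 24120 × 0.629 = 12553 + 15171 = 27724
Net migration: 30–39 + 470 → 12048; 40+ − 240 → 27484
→ [4357, 4689, 6685, 12048, 27484]
Scenario B total after 3 periods: 55263
Difference B − A = 55263 − 56578 = -1315

-1315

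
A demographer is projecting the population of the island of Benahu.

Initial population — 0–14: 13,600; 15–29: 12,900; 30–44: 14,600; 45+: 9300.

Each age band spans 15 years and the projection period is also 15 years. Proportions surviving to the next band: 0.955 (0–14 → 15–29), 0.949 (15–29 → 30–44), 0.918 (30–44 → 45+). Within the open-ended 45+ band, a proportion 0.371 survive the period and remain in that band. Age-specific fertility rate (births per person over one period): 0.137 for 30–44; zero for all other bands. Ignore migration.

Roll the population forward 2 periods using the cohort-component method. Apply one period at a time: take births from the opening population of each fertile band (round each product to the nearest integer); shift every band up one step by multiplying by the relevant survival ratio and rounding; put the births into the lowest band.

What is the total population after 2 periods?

33403

Period 1:
Births: 14600 * 0.137 = 2000
15–29: 13600 * 0.955 = 12988
30–44: 12900 * 0.949 = 12242
45+: 14600 * 0.918 + 9300 * 0.371 = 13403 + 3450 = 16853
Population now: 0–14=2000, 15–29=12988, 30–44=12242, 45+=16853
Period 2:
Births: 12242 * 0.137 = 1677
15–29: 2000 * 0.955 = 1910
30–44: 12988 * 0.949 = 12326
45+: 12242 * 0.918 + 16853 * 0.371 = 11238 + 6252 = 17490
Population now: 0–14=1677, 15–29=1910, 30–44=12326, 45+=17490
Total after period 2: 1677 + 1910 + 12326 + 17490 = 33403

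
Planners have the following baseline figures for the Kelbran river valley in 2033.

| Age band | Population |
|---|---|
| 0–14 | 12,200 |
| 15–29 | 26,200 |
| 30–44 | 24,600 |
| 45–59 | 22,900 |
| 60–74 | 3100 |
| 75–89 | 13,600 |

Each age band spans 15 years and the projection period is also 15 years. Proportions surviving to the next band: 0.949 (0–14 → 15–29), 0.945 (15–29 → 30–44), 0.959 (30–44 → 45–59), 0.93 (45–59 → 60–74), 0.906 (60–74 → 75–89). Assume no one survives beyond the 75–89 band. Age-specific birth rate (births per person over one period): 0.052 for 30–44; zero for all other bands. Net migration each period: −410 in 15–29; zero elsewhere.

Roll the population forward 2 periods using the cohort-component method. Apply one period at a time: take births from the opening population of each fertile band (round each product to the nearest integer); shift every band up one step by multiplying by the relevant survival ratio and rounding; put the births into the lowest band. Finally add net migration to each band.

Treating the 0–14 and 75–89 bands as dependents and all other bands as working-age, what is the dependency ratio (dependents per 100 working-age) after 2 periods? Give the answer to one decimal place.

36.1

Let band 1 be 0–14 through band 6 = 75–89.
After projecting period 1:
Births: 24600 × 0.052 = 1279
Band 2: 12200 × 0.949 = 11578
Band 3: 26200 × 0.945 = 24759
Band 4: 24600 × 0.959 = 23591
Band 5: 22900 × 0.93 = 21297
Band 6: 3100 × 0.906 = 2809
Net migration: Band 2 − 410 → 11168
End of period: [1279, 11168, 24759, 23591, 21297, 2809]
After projecting period 2:
Births: 24759 × 0.052 = 1287
Band 2: 1279 × 0.949 = 1214
Band 3: 11168 × 0.945 = 10554
Band 4: 24759 × 0.959 = 23744
Band 5: 23591 × 0.93 = 21940
Band 6: 21297 × 0.906 = 19295
Net migration: Band 2 − 410 → 804
End of period: [1287, 804, 10554, 23744, 21940, 19295]
Dependents (band 0–14 + band 75–89) = 1287 + 19295 = 20582; working-age = 57042; ratio = 20582/57042 × 100 = 36.1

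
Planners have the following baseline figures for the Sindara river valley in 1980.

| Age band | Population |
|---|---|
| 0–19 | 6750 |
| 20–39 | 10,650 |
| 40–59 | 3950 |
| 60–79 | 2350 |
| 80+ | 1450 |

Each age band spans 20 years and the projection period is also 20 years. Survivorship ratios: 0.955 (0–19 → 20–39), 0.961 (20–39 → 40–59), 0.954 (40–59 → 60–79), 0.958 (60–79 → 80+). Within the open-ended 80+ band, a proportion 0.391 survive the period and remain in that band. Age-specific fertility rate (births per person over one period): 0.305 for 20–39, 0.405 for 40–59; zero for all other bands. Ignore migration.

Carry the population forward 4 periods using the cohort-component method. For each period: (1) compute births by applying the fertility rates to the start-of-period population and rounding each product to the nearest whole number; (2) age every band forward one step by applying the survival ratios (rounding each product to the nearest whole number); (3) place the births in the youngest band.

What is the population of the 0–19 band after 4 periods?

Call the groups 1 to 5, youngest first.
Period 1:
Births: 10650 * 0.305 = 3248  |  3950 * 0.405 = 1600 → 4848
Group 2: 6750 * 0.955 = 6446
Group 3: 10650 * 0.961 = 10235
Group 4: 3950 * 0.954 = 3768
Group 5: 2350 * 0.958 + 1450 * 0.391 = 2251 + 567 = 2818
End of period: [4848, 6446, 10235, 3768, 2818]
Period 2:
Births: 6446 * 0.305 = 1966  |  10235 * 0.405 = 4145 → 6111
Group 2: 4848 * 0.955 = 4630
Group 3: 6446 * 0.961 = 6195
Group 4: 10235 * 0.954 = 9764
Group 5: 3768 * 0.958 + 2818 * 0.391 = 3610 + 1102 = 4712
End of period: [6111, 4630, 6195, 9764, 4712]
Period 3:
Births: 4630 * 0.305 = 1412  |  6195 * 0.405 = 2509 → 3921
Group 2: 6111 * 0.955 = 5836
Group 3: 4630 * 0.961 = 4449
Group 4: 6195 * 0.954 = 5910
Group 5: 9764 * 0.958 + 4712 * 0.391 = 9354 + 1842 = 11196
End of period: [3921, 5836, 4449, 5910, 11196]
Period 4:
Births: 5836 * 0.305 = 1780  |  4449 * 0.405 = 1802 → 3582
Group 2: 3921 * 0.955 = 3745
Group 3: 5836 * 0.961 = 5608
Group 4: 4449 * 0.954 = 4244
Group 5: 5910 * 0.958 + 11196 * 0.391 = 5662 + 4378 = 10040
End of period: [3582, 3745, 5608, 4244, 10040]

3582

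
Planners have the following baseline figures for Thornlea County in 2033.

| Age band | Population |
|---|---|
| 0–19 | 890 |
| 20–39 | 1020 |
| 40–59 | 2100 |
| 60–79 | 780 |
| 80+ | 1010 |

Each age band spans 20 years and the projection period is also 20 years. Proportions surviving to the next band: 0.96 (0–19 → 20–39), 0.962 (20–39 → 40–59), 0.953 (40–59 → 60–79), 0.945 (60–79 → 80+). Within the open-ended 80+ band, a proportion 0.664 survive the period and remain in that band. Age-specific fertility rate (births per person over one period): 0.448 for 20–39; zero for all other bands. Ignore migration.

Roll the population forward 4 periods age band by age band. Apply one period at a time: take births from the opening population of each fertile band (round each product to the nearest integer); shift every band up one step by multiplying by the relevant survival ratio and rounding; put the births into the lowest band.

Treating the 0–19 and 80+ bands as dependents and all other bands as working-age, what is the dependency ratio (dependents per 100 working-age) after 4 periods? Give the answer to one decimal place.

289.7

Let band 1 be 0–19 through band 5 = 80+.
Period 1:
Births: 1020 × 0.448 = 457
Band 2: 890 × 0.96 = 854
Band 3: 1020 × 0.962 = 981
Band 4: 2100 × 0.953 = 2001
Band 5: 780 × 0.945 + 1010 × 0.664 = 737 + 671 = 1408
End of period: [457, 854, 981, 2001, 1408]
Period 2:
Births: 854 × 0.448 = 383
Band 2: 457 × 0.96 = 439
Band 3: 854 × 0.962 = 822
Band 4: 981 × 0.953 = 935
Band 5: 2001 × 0.945 + 1408 × 0.664 = 1891 + 935 = 2826
End of period: [383, 439, 822, 935, 2826]
Period 3:
Births: 439 × 0.448 = 197
Band 2: 383 × 0.96 = 368
Band 3: 439 × 0.962 = 422
Band 4: 822 × 0.953 = 783
Band 5: 935 × 0.945 + 2826 × 0.664 = 884 + 1876 = 2760
End of period: [197, 368, 422, 783, 2760]
Period 4:
Births: 368 × 0.448 = 165
Band 2: 197 × 0.96 = 189
Band 3: 368 × 0.962 = 354
Band 4: 422 × 0.953 = 402
Band 5: 783 × 0.945 + 2760 × 0.664 = 740 + 1833 = 2573
End of period: [165, 189, 354, 402, 2573]
Dependents (band 0–19 + band 80+) = 165 + 2573 = 2738; working-age = 945; ratio = 2738/945 × 100 = 289.7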